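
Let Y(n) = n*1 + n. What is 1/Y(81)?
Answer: 1/162 ≈ 0.0061728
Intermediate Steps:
Y(n) = 2*n (Y(n) = n + n = 2*n)
1/Y(81) = 1/(2*81) = 1/162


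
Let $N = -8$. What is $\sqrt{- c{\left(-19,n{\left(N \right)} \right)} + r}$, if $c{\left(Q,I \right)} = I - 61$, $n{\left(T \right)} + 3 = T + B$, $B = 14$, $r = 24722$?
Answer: $2 \sqrt{6195} \approx 157.42$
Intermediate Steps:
$n{\left(T \right)} = 11 + T$ ($n{\left(T \right)} = -3 + \left(T + 14\right) = -3 + \left(14 + T\right) = 11 + T$)
$c{\left(Q,I \right)} = -61 + I$
$\sqrt{- c{\left(-19,n{\left(N \right)} \right)} + r} = \sqrt{- (-61 + \left(11 - 8\right)) + 24722} = \sqrt{- (-61 + 3) + 24722} = \sqrt{\left(-1\right) \left(-58\right) + 24722} = \sqrt{58 + 24722} = \sqrt{24780} = 2 \sqrt{6195}$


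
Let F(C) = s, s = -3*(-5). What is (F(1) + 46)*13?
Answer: 793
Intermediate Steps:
s = 15
F(C) = 15
(F(1) + 46)*13 = (15 + 46)*13 = 61*13 = 793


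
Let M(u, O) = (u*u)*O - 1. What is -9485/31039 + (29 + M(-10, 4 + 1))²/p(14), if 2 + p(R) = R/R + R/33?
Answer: -285555007223/589741 ≈ -4.8420e+5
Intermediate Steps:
p(R) = -1 + R/33 (p(R) = -2 + (R/R + R/33) = -2 + (1 + R*(1/33)) = -2 + (1 + R/33) = -1 + R/33)
M(u, O) = -1 + O*u² (M(u, O) = u²*O - 1 = O*u² - 1 = -1 + O*u²)
-9485/31039 + (29 + M(-10, 4 + 1))²/p(14) = -9485/31039 + (29 + (-1 + (4 + 1)*(-10)²))²/(-1 + (1/33)*14) = -9485*1/31039 + (29 + (-1 + 5*100))²/(-1 + 14/33) = -9485/31039 + (29 + (-1 + 500))²/(-19/33) = -9485/31039 + (29 + 499)²*(-33/19) = -9485/31039 + 528²*(-33/19) = -9485/31039 + 278784*(-33/19) = -9485/31039 - 9199872/19 = -285555007223/589741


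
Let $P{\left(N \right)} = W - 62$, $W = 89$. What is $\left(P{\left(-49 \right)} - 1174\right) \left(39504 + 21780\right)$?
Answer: $-70292748$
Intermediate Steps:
$P{\left(N \right)} = 27$ ($P{\left(N \right)} = 89 - 62 = 27$)
$\left(P{\left(-49 \right)} - 1174\right) \left(39504 + 21780\right) = \left(27 - 1174\right) \left(39504 + 21780\right) = \left(-1147\right) 61284 = -70292748$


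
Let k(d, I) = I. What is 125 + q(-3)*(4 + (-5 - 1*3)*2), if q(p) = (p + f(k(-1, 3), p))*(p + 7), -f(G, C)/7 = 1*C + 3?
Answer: 269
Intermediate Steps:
f(G, C) = -21 - 7*C (f(G, C) = -7*(1*C + 3) = -7*(C + 3) = -7*(3 + C) = -21 - 7*C)
q(p) = (-21 - 6*p)*(7 + p) (q(p) = (p + (-21 - 7*p))*(p + 7) = (-21 - 6*p)*(7 + p))
125 + q(-3)*(4 + (-5 - 1*3)*2) = 125 + (-147 - 63*(-3) - 6*(-3)²)*(4 + (-5 - 1*3)*2) = 125 + (-147 + 189 - 6*9)*(4 + (-5 - 3)*2) = 125 + (-147 + 189 - 54)*(4 - 8*2) = 125 - 12*(4 - 16) = 125 - 12*(-12) = 125 + 144 = 269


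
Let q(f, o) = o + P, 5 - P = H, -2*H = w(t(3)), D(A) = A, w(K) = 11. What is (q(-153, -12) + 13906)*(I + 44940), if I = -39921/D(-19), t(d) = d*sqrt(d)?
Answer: 24855155829/38 ≈ 6.5408e+8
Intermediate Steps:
t(d) = d**(3/2)
H = -11/2 (H = -1/2*11 = -11/2 ≈ -5.5000)
P = 21/2 (P = 5 - 1*(-11/2) = 5 + 11/2 = 21/2 ≈ 10.500)
I = 39921/19 (I = -39921/(-19) = -39921*(-1/19) = 39921/19 ≈ 2101.1)
q(f, o) = 21/2 + o (q(f, o) = o + 21/2 = 21/2 + o)
(q(-153, -12) + 13906)*(I + 44940) = ((21/2 - 12) + 13906)*(39921/19 + 44940) = (-3/2 + 13906)*(893781/19) = (27809/2)*(893781/19) = 24855155829/38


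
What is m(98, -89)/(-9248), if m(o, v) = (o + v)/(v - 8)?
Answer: 9/897056 ≈ 1.0033e-5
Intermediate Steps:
m(o, v) = (o + v)/(-8 + v)
m(98, -89)/(-9248) = ((98 - 89)/(-8 - 89))/(-9248) = (9/(-97))*(-1/9248) = -1/97*9*(-1/9248) = -9/97*(-1/9248) = 9/897056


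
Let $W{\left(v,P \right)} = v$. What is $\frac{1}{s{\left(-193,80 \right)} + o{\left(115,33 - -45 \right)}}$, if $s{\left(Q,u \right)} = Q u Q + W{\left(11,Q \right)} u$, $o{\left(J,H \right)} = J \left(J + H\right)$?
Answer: $\frac{1}{3002995} \approx 3.33 \cdot 10^{-7}$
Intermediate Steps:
$o{\left(J,H \right)} = J \left(H + J\right)$
$s{\left(Q,u \right)} = 11 u + u Q^{2}$ ($s{\left(Q,u \right)} = Q u Q + 11 u = u Q^{2} + 11 u = 11 u + u Q^{2}$)
$\frac{1}{s{\left(-193,80 \right)} + o{\left(115,33 - -45 \right)}} = \frac{1}{80 \left(11 + \left(-193\right)^{2}\right) + 115 \left(\left(33 - -45\right) + 115\right)} = \frac{1}{80 \left(11 + 37249\right) + 115 \left(\left(33 + 45\right) + 115\right)} = \frac{1}{80 \cdot 37260 + 115 \left(78 + 115\right)} = \frac{1}{2980800 + 115 \cdot 193} = \frac{1}{2980800 + 22195} = \frac{1}{3002995}$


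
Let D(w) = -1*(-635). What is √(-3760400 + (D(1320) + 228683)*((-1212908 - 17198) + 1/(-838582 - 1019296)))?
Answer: I*√243422581877828338082669/928939 ≈ 5.3112e+5*I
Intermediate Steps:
D(w) = 635
√(-3760400 + (D(1320) + 228683)*((-1212908 - 17198) + 1/(-838582 - 1019296))) = √(-3760400 + (635 + 228683)*((-1212908 - 17198) + 1/(-838582 - 1019296))) = √(-3760400 + 229318*(-1230106 + 1/(-1857878))) = √(-3760400 + 229318*(-1230106 - 1/1857878)) = √(-3760400 + 229318*(-2285386875069/1857878)) = √(-3760400 - 262040173708536471/928939) = √(-262043666890752071/928939) = I*√243422581877828338082669/928939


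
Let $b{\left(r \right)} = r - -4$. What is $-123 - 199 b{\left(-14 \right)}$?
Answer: $1867$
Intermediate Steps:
$b{\left(r \right)} = 4 + r$ ($b{\left(r \right)} = r + 4 = 4 + r$)
$-123 - 199 b{\left(-14 \right)} = -123 - 199 \left(4 - 14\right) = -123 - -1990 = -123 + 1990 = 1867$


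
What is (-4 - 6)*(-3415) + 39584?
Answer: 73734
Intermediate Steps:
(-4 - 6)*(-3415) + 39584 = -10*(-3415) + 39584 = 34150 + 39584 = 73734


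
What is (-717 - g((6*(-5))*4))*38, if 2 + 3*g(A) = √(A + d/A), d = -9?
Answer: -81662/3 - 19*I*√5330/10 ≈ -27221.0 - 138.71*I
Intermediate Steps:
g(A) = -⅔ + √(A - 9/A)/3
(-717 - g((6*(-5))*4))*38 = (-717 - (-⅔ + √((-9 + ((6*(-5))*4)²)/(((6*(-5))*4)))/3))*38 = (-717 - (-⅔ + √((-9 + (-30*4)²)/((-30*4)))/3))*38 = (-717 - (-⅔ + √((-9 + (-120)²)/(-120))/3))*38 = (-717 - (-⅔ + √(-(-9 + 14400)/120)/3))*38 = (-717 - (-⅔ + √(-1/120*14391)/3))*38 = (-717 - (-⅔ + √(-4797/40)/3))*38 = (-717 - (-⅔ + (3*I*√5330/20)/3))*38 = (-717 - (-⅔ + I*√5330/20))*38 = (-717 + (⅔ - I*√5330/20))*38 = (-2149/3 - I*√5330/20)*38 = -81662/3 - 19*I*√5330/10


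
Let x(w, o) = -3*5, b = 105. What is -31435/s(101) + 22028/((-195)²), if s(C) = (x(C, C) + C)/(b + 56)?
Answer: -192443961467/3270150 ≈ -58849.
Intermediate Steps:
x(w, o) = -15
s(C) = -15/161 + C/161 (s(C) = (-15 + C)/(105 + 56) = (-15 + C)/161 = (-15 + C)*(1/161) = -15/161 + C/161)
-31435/s(101) + 22028/((-195)²) = -31435/(-15/161 + (1/161)*101) + 22028/((-195)²) = -31435/(-15/161 + 101/161) + 22028/38025 = -31435/86/161 + 22028*(1/38025) = -31435*161/86 + 22028/38025 = -5061035/86 + 22028/38025 = -192443961467/3270150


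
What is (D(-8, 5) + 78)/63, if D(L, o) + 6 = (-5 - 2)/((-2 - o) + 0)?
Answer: 73/63 ≈ 1.1587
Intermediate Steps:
D(L, o) = -6 - 7/(-2 - o) (D(L, o) = -6 + (-5 - 2)/((-2 - o) + 0) = -6 - 7/(-2 - o))
(D(-8, 5) + 78)/63 = ((-5 - 6*5)/(2 + 5) + 78)/63 = ((-5 - 30)/7 + 78)/63 = ((⅐)*(-35) + 78)/63 = (-5 + 78)/63 = (1/63)*73 = 73/63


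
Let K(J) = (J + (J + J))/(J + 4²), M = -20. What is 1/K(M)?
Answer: 1/15 ≈ 0.066667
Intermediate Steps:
K(J) = 3*J/(16 + J) (K(J) = (J + 2*J)/(J + 16) = (3*J)/(16 + J) = 3*J/(16 + J))
1/K(M) = 1/(3*(-20)/(16 - 20)) = 1/(3*(-20)/(-4)) = 1/(3*(-20)*(-¼)) = 1/15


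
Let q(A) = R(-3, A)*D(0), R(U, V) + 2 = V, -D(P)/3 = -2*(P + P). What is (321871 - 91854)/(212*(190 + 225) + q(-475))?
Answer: 230017/87980 ≈ 2.6144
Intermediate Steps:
D(P) = 12*P (D(P) = -(-6)*(P + P) = -(-6)*2*P = -(-12)*P = 12*P)
R(U, V) = -2 + V
q(A) = 0 (q(A) = (-2 + A)*(12*0) = (-2 + A)*0 = 0)
(321871 - 91854)/(212*(190 + 225) + q(-475)) = (321871 - 91854)/(212*(190 + 225) + 0) = 230017/(212*415 + 0) = 230017/(87980 + 0) = 230017/87980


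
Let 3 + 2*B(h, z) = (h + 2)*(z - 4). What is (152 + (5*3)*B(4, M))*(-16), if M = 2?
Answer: -632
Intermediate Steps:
B(h, z) = -3/2 + (-4 + z)*(2 + h)/2 (B(h, z) = -3/2 + ((h + 2)*(z - 4))/2 = -3/2 + ((2 + h)*(-4 + z))/2 = -3/2 + ((-4 + z)*(2 + h))/2 = -3/2 + (-4 + z)*(2 + h)/2)
(152 + (5*3)*B(4, M))*(-16) = (152 + (5*3)*(-11/2 + 2 - 2*4 + (½)*4*2))*(-16) = (152 + 15*(-11/2 + 2 - 8 + 4))*(-16) = (152 + 15*(-15/2))*(-16) = (152 - 225/2)*(-16) = (79/2)*(-16) = -632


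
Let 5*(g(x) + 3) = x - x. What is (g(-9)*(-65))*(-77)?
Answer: -15015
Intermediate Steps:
g(x) = -3 (g(x) = -3 + (x - x)/5 = -3 + (1/5)*0 = -3 + 0 = -3)
(g(-9)*(-65))*(-77) = -3*(-65)*(-77) = 195*(-77) = -15015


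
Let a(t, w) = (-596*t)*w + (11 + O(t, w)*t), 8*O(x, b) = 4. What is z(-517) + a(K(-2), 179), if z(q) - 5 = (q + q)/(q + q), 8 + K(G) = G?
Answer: 1066852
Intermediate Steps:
K(G) = -8 + G
O(x, b) = ½ (O(x, b) = (⅛)*4 = ½)
a(t, w) = 11 + t/2 - 596*t*w (a(t, w) = (-596*t)*w + (11 + t/2) = -596*t*w + (11 + t/2) = 11 + t/2 - 596*t*w)
z(q) = 6 (z(q) = 5 + (q + q)/(q + q) = 5 + (2*q)/((2*q)) = 5 + (2*q)*(1/(2*q)) = 5 + 1 = 6)
z(-517) + a(K(-2), 179) = 6 + (11 + (-8 - 2)/2 - 596*(-8 - 2)*179) = 6 + (11 + (½)*(-10) - 596*(-10)*179) = 6 + (11 - 5 + 1066840) = 6 + 1066846 = 1066852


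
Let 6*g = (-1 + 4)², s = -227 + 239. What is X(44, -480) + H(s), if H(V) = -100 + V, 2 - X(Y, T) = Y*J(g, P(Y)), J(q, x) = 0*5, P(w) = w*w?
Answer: -86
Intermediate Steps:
s = 12
g = 3/2 (g = (-1 + 4)²/6 = (⅙)*3² = (⅙)*9 = 3/2 ≈ 1.5000)
P(w) = w²
J(q, x) = 0
X(Y, T) = 2 (X(Y, T) = 2 - Y*0 = 2 - 1*0 = 2 + 0 = 2)
X(44, -480) + H(s) = 2 + (-100 + 12) = 2 - 88 = -86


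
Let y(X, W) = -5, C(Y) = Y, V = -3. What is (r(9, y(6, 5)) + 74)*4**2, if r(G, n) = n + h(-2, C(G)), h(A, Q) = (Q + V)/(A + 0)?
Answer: 1056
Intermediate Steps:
h(A, Q) = (-3 + Q)/A (h(A, Q) = (Q - 3)/(A + 0) = (-3 + Q)/A)
r(G, n) = 3/2 + n - G/2 (r(G, n) = n + (-3 + G)/(-2) = n - (-3 + G)/2 = n + (3/2 - G/2) = 3/2 + n - G/2)
(r(9, y(6, 5)) + 74)*4**2 = ((3/2 - 5 - 1/2*9) + 74)*4**2 = ((3/2 - 5 - 9/2) + 74)*16 = (-8 + 74)*16 = 66*16 = 1056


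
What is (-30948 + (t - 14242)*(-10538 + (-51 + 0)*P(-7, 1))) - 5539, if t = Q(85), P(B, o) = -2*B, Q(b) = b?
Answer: 159258077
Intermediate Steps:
t = 85
(-30948 + (t - 14242)*(-10538 + (-51 + 0)*P(-7, 1))) - 5539 = (-30948 + (85 - 14242)*(-10538 + (-51 + 0)*(-2*(-7)))) - 5539 = (-30948 - 14157*(-10538 - 51*14)) - 5539 = (-30948 - 14157*(-10538 - 714)) - 5539 = (-30948 - 14157*(-11252)) - 5539 = (-30948 + 159294564) - 5539 = 159263616 - 5539 = 159258077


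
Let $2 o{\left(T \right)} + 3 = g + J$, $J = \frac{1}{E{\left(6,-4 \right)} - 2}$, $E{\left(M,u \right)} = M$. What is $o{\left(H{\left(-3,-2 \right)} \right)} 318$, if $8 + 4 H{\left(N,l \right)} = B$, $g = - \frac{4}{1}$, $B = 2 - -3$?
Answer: $- \frac{4293}{4} \approx -1073.3$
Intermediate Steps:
$B = 5$ ($B = 2 + 3 = 5$)
$J = \frac{1}{4}$ ($J = \frac{1}{6 - 2} = \frac{1}{4} \approx 0.25$)
$g = -4$ ($g = \left(-4\right) 1 = -4$)
$H{\left(N,l \right)} = - \frac{3}{4}$ ($H{\left(N,l \right)} = -2 + \frac{1}{4} \cdot 5 = -2 + \frac{5}{4} = - \frac{3}{4}$)
$o{\left(T \right)} = - \frac{27}{8}$ ($o{\left(T \right)} = - \frac{3}{2} + \frac{-4 + \frac{1}{4}}{2} = - \frac{3}{2} + \frac{1}{2} \left(- \frac{15}{4}\right) = - \frac{3}{2} - \frac{15}{8} = - \frac{27}{8}$)
$o{\left(H{\left(-3,-2 \right)} \right)} 318 = \left(- \frac{27}{8}\right) 318 = - \frac{4293}{4}$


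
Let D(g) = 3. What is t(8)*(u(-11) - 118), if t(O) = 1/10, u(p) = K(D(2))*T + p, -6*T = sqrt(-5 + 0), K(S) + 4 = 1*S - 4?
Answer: -129/10 + I*sqrt(5)/12 ≈ -12.9 + 0.18634*I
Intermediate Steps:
K(S) = -8 + S (K(S) = -4 + (1*S - 4) = -4 + (S - 4) = -4 + (-4 + S) = -8 + S)
T = -I*sqrt(5)/6 (T = -sqrt(-5 + 0)/6 = -I*sqrt(5)/6 ≈ -0.37268*I)
u(p) = p + 5*I*sqrt(5)/6 (u(p) = (-8 + 3)*(-I*sqrt(5)/6) + p = -(-5)*I*sqrt(5)/6 + p = 5*I*sqrt(5)/6 + p = p + 5*I*sqrt(5)/6)
t(O) = 1/10
t(8)*(u(-11) - 118) = ((-11 + 5*I*sqrt(5)/6) - 118)/10 = (-129 + 5*I*sqrt(5)/6)/10 = -129/10 + I*sqrt(5)/12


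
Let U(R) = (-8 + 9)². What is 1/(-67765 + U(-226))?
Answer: -1/67764 ≈ -1.4757e-5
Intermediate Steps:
U(R) = 1 (U(R) = 1² = 1)
1/(-67765 + U(-226)) = 1/(-67765 + 1) = 1/(-67764) = -1/67764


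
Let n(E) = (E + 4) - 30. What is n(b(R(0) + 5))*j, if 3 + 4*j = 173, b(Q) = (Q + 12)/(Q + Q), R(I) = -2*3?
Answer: -5355/4 ≈ -1338.8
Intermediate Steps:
R(I) = -6
b(Q) = (12 + Q)/(2*Q) (b(Q) = (12 + Q)/((2*Q)) = (12 + Q)*(1/(2*Q)) = (12 + Q)/(2*Q))
n(E) = -26 + E (n(E) = (4 + E) - 30 = -26 + E)
j = 85/2 (j = -¾ + (¼)*173 = -¾ + 173/4 = 85/2 ≈ 42.500)
n(b(R(0) + 5))*j = (-26 + (12 + (-6 + 5))/(2*(-6 + 5)))*(85/2) = (-26 + (½)*(12 - 1)/(-1))*(85/2) = (-26 + (½)*(-1)*11)*(85/2) = (-26 - 11/2)*(85/2) = -63/2*85/2 = -5355/4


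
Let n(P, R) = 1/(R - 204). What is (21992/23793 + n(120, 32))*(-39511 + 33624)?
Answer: -3161176871/584628 ≈ -5407.2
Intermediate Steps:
n(P, R) = 1/(-204 + R)
(21992/23793 + n(120, 32))*(-39511 + 33624) = (21992/23793 + 1/(-204 + 32))*(-39511 + 33624) = (21992*(1/23793) + 1/(-172))*(-5887) = (21992/23793 - 1/172)*(-5887) = (3758831/4092396)*(-5887) = -3161176871/584628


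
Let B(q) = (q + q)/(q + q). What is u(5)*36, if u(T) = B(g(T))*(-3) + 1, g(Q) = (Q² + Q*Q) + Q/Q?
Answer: -72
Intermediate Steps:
g(Q) = 1 + 2*Q² (g(Q) = (Q² + Q²) + 1 = 2*Q² + 1 = 1 + 2*Q²)
B(q) = 1 (B(q) = (2*q)/((2*q)) = (2*q)*(1/(2*q)) = 1)
u(T) = -2 (u(T) = 1*(-3) + 1 = -3 + 1 = -2)
u(5)*36 = -2*36 = -72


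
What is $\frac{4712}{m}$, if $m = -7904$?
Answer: $- \frac{31}{52} \approx -0.59615$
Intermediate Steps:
$\frac{4712}{m} = \frac{4712}{-7904} = 4712 \left(- \frac{1}{7904}\right) = - \frac{31}{52}$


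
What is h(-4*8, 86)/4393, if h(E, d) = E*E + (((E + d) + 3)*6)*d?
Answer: 30436/4393 ≈ 6.9283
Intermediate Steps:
h(E, d) = E**2 + d*(18 + 6*E + 6*d) (h(E, d) = E**2 + ((3 + E + d)*6)*d = E**2 + (18 + 6*E + 6*d)*d = E**2 + d*(18 + 6*E + 6*d))
h(-4*8, 86)/4393 = ((-4*8)**2 + 6*86**2 + 18*86 + 6*(-4*8)*86)/4393 = ((-32)**2 + 6*7396 + 1548 + 6*(-32)*86)*(1/4393) = (1024 + 44376 + 1548 - 16512)*(1/4393) = 30436*(1/4393) = 30436/4393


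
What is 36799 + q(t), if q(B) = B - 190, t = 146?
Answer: 36755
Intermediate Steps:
q(B) = -190 + B
36799 + q(t) = 36799 + (-190 + 146) = 36799 - 44 = 36755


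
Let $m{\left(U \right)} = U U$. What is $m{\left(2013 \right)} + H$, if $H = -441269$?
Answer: $3610900$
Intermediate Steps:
$m{\left(U \right)} = U^{2}$
$m{\left(2013 \right)} + H = 2013^{2} - 441269 = 4052169 - 441269 = 3610900$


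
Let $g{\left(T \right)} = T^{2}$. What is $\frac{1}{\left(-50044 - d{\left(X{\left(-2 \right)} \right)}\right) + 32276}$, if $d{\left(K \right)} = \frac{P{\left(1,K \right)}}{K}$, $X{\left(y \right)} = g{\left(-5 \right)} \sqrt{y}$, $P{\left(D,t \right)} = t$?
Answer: $- \frac{1}{17769} \approx -5.6278 \cdot 10^{-5}$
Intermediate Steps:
$X{\left(y \right)} = 25 \sqrt{y}$ ($X{\left(y \right)} = \left(-5\right)^{2} \sqrt{y} = 25 \sqrt{y}$)
$d{\left(K \right)} = 1$ ($d{\left(K \right)} = \frac{K}{K} = 1$)
$\frac{1}{\left(-50044 - d{\left(X{\left(-2 \right)} \right)}\right) + 32276} = \frac{1}{\left(-50044 - 1\right) + 32276} = \frac{1}{-50045 + 32276} = \frac{1}{-17769} = - \frac{1}{17769}$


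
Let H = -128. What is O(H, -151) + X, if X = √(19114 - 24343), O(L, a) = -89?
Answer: -89 + 3*I*√581 ≈ -89.0 + 72.312*I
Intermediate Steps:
X = 3*I*√581 (X = √(-5229) = 3*I*√581 ≈ 72.312*I)
O(H, -151) + X = -89 + 3*I*√581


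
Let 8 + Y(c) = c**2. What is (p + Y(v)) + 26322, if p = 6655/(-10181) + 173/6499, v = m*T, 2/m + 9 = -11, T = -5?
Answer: 6964302280855/264665276 ≈ 26314.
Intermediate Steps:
m = -1/10 (m = 2/(-9 - 11) = 2/(-20) = 2*(-1/20) = -1/10 ≈ -0.10000)
v = 1/2 (v = -1/10*(-5) = 1/2 ≈ 0.50000)
p = -41489532/66166319 (p = 6655*(-1/10181) + 173*(1/6499) = -6655/10181 + 173/6499 = -41489532/66166319 ≈ -0.62705)
Y(c) = -8 + c**2
(p + Y(v)) + 26322 = (-41489532/66166319 + (-8 + (1/2)**2)) + 26322 = (-41489532/66166319 + (-8 + 1/4)) + 26322 = (-41489532/66166319 - 31/4) + 26322 = -2217114017/264665276 + 26322 = 6964302280855/264665276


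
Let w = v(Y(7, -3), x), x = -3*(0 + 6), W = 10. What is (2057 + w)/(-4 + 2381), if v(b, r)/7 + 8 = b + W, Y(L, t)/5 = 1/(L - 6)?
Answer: 2106/2377 ≈ 0.88599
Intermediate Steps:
Y(L, t) = 5/(-6 + L) (Y(L, t) = 5/(L - 6) = 5/(-6 + L))
x = -18 (x = -3*6 = -18)
v(b, r) = 14 + 7*b (v(b, r) = -56 + 7*(b + 10) = -56 + 7*(10 + b) = -56 + (70 + 7*b) = 14 + 7*b)
w = 49 (w = 14 + 7*(5/(-6 + 7)) = 14 + 7*(5/1) = 14 + 7*(5*1) = 14 + 7*5 = 14 + 35 = 49)
(2057 + w)/(-4 + 2381) = (2057 + 49)/(-4 + 2381) = 2106/2377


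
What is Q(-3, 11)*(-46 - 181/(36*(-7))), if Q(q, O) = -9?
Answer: 11411/28 ≈ 407.54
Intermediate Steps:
Q(-3, 11)*(-46 - 181/(36*(-7))) = -9*(-46 - 181/(36*(-7))) = -9*(-46 - 181/(-252)) = -9*(-46 - 181*(-1/252)) = -9*(-46 + 181/252) = -9*(-11411/252) = 11411/28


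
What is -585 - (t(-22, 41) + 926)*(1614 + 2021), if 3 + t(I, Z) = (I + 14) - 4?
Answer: -3312070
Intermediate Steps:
t(I, Z) = 7 + I (t(I, Z) = -3 + ((I + 14) - 4) = -3 + ((14 + I) - 4) = -3 + (10 + I) = 7 + I)
-585 - (t(-22, 41) + 926)*(1614 + 2021) = -585 - ((7 - 22) + 926)*(1614 + 2021) = -585 - (-15 + 926)*3635 = -585 - 911*3635 = -585 - 1*3311485 = -585 - 3311485 = -3312070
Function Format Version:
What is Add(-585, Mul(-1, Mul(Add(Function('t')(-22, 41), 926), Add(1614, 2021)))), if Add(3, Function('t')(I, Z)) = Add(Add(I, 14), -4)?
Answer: -3312070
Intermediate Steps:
Function('t')(I, Z) = Add(7, I) (Function('t')(I, Z) = Add(-3, Add(Add(I, 14), -4)) = Add(-3, Add(Add(14, I), -4)) = Add(-3, Add(10, I)) = Add(7, I))
Add(-585, Mul(-1, Mul(Add(Function('t')(-22, 41), 926), Add(1614, 2021)))) = Add(-585, Mul(-1, Mul(Add(Add(7, -22), 926), Add(1614, 2021)))) = Add(-585, Mul(-1, Mul(Add(-15, 926), 3635))) = Add(-585, Mul(-1, Mul(911, 3635))) = Add(-585, Mul(-1, 3311485)) = Add(-585, -3311485) = -3312070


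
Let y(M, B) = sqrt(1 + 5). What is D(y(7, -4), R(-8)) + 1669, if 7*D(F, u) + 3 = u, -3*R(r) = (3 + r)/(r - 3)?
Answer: 385435/231 ≈ 1668.5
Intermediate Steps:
R(r) = -(3 + r)/(3*(-3 + r)) (R(r) = -(3 + r)/(3*(r - 3)) = -(3 + r)/(3*(-3 + r)))
y(M, B) = sqrt(6)
D(F, u) = -3/7 + u/7
D(y(7, -4), R(-8)) + 1669 = (-3/7 + ((-3 - 1*(-8))/(3*(-3 - 8)))/7) + 1669 = (-3/7 + ((1/3)*(-3 + 8)/(-11))/7) + 1669 = (-3/7 + ((1/3)*(-1/11)*5)/7) + 1669 = (-3/7 + (1/7)*(-5/33)) + 1669 = (-3/7 - 5/231) + 1669 = -104/231 + 1669 = 385435/231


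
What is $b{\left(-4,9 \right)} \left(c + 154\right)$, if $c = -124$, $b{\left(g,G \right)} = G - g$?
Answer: $390$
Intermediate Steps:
$b{\left(-4,9 \right)} \left(c + 154\right) = \left(9 - -4\right) \left(-124 + 154\right) = \left(9 + 4\right) 30 = 13 \cdot 30 = 390$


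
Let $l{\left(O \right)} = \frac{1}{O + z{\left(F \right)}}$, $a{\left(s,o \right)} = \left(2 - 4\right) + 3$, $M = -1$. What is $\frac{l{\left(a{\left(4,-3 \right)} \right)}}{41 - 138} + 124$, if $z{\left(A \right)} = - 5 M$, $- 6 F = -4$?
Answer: $\frac{72167}{582} \approx 124.0$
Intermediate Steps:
$F = \frac{2}{3}$ ($F = \left(- \frac{1}{6}\right) \left(-4\right) = \frac{2}{3} \approx 0.66667$)
$a{\left(s,o \right)} = 1$ ($a{\left(s,o \right)} = \left(2 - 4\right) + 3 = -2 + 3 = 1$)
$z{\left(A \right)} = 5$ ($z{\left(A \right)} = \left(-5\right) \left(-1\right) = 5$)
$l{\left(O \right)} = \frac{1}{5 + O}$ ($l{\left(O \right)} = \frac{1}{O + 5} = \frac{1}{5 + O}$)
$\frac{l{\left(a{\left(4,-3 \right)} \right)}}{41 - 138} + 124 = \frac{1}{\left(41 - 138\right) \left(5 + 1\right)} + 124 = \frac{1}{\left(-97\right) 6} + 124 = \left(- \frac{1}{97}\right) \frac{1}{6} + 124 = - \frac{1}{582} + 124 = \frac{72167}{582}$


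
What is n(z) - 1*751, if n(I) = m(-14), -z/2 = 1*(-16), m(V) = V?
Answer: -765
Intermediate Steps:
z = 32 (z = -2*(-16) = 32)
n(I) = -14
n(z) - 1*751 = -14 - 1*751 = -14 - 751 = -765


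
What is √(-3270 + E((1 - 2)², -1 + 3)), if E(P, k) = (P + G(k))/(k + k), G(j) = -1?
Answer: I*√3270 ≈ 57.184*I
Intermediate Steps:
E(P, k) = (-1 + P)/(2*k) (E(P, k) = (P - 1)/(k + k) = (-1 + P)/((2*k)) = (-1 + P)*(1/(2*k)) = (-1 + P)/(2*k))
√(-3270 + E((1 - 2)², -1 + 3)) = √(-3270 + (-1 + (1 - 2)²)/(2*(-1 + 3))) = √(-3270 + (½)*(-1 + (-1)²)/2) = √(-3270 + (½)*(½)*(-1 + 1)) = √(-3270 + (½)*(½)*0) = √(-3270 + 0) = √(-3270) = I*√3270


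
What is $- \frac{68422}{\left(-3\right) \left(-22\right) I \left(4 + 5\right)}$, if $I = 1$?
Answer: $- \frac{34211}{297} \approx -115.19$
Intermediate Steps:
$- \frac{68422}{\left(-3\right) \left(-22\right) I \left(4 + 5\right)} = - \frac{68422}{\left(-3\right) \left(-22\right) 1 \left(4 + 5\right)} = - \frac{68422}{66 \cdot 1 \cdot 9} = - \frac{68422}{66 \cdot 9} = - \frac{68422}{594} = \left(-68422\right) \frac{1}{594} = - \frac{34211}{297}$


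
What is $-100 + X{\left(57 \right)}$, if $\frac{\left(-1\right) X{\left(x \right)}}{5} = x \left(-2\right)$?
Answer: $470$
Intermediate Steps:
$X{\left(x \right)} = 10 x$ ($X{\left(x \right)} = - 5 x \left(-2\right) = - 5 \left(- 2 x\right) = 10 x$)
$-100 + X{\left(57 \right)} = -100 + 10 \cdot 57 = -100 + 570 = 470$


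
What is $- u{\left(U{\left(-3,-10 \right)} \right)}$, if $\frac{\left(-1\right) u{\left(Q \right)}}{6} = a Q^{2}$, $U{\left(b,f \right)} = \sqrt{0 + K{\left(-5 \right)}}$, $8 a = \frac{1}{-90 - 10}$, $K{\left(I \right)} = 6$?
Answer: $- \frac{9}{200} \approx -0.045$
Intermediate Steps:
$a = - \frac{1}{800}$ ($a = \frac{1}{8 \left(-90 - 10\right)} = \frac{1}{8 \left(-100\right)} = \frac{1}{8} \left(- \frac{1}{100}\right) = - \frac{1}{800} \approx -0.00125$)
$U{\left(b,f \right)} = \sqrt{6}$ ($U{\left(b,f \right)} = \sqrt{0 + 6} = \sqrt{6}$)
$u{\left(Q \right)} = \frac{3 Q^{2}}{400}$ ($u{\left(Q \right)} = - 6 \left(- \frac{Q^{2}}{800}\right) = \frac{3 Q^{2}}{400}$)
$- u{\left(U{\left(-3,-10 \right)} \right)} = - \frac{3 \left(\sqrt{6}\right)^{2}}{400} = - \frac{3 \cdot 6}{400} = \left(-1\right) \frac{9}{200} = - \frac{9}{200}$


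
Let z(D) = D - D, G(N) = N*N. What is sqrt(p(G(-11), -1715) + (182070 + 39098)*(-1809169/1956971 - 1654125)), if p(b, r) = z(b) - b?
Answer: I*sqrt(1401069371006893483265393)/1956971 ≈ 6.0485e+5*I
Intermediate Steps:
G(N) = N**2
z(D) = 0
p(b, r) = -b (p(b, r) = 0 - b = -b)
sqrt(p(G(-11), -1715) + (182070 + 39098)*(-1809169/1956971 - 1654125)) = sqrt(-1*(-11)**2 + (182070 + 39098)*(-1809169/1956971 - 1654125)) = sqrt(-1*121 + 221168*(-1809169*1/1956971 - 1654125)) = sqrt(-121 + 221168*(-1809169/1956971 - 1654125)) = sqrt(-121 + 221168*(-3237076464544/1956971)) = sqrt(-121 - 715937727510267392/1956971) = sqrt(-715937727747060883/1956971) = I*sqrt(1401069371006893483265393)/1956971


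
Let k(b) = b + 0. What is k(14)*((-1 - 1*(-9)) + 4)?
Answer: 168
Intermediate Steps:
k(b) = b
k(14)*((-1 - 1*(-9)) + 4) = 14*((-1 - 1*(-9)) + 4) = 14*((-1 + 9) + 4) = 14*(8 + 4) = 14*12 = 168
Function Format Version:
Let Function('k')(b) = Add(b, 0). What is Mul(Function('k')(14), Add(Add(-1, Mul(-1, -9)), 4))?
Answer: 168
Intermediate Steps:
Function('k')(b) = b
Mul(Function('k')(14), Add(Add(-1, Mul(-1, -9)), 4)) = Mul(14, Add(Add(-1, Mul(-1, -9)), 4)) = Mul(14, Add(Add(-1, 9), 4)) = Mul(14, Add(8, 4)) = Mul(14, 12) = 168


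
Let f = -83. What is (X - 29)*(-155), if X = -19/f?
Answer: 370140/83 ≈ 4459.5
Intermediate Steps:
X = 19/83 (X = -19/(-83) = -19*(-1/83) = 19/83 ≈ 0.22892)
(X - 29)*(-155) = (19/83 - 29)*(-155) = -2388/83*(-155) = 370140/83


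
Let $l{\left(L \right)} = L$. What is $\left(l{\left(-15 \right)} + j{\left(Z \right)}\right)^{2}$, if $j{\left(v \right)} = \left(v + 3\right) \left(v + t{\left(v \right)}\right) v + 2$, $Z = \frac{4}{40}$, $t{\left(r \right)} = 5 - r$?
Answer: $\frac{52441}{400} \approx 131.1$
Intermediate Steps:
$Z = \frac{1}{10}$ ($Z = 4 \cdot \frac{1}{40} = \frac{1}{10} \approx 0.1$)
$j{\left(v \right)} = 2 + v \left(15 + 5 v\right)$ ($j{\left(v \right)} = \left(v + 3\right) \left(v - \left(-5 + v\right)\right) v + 2 = \left(3 + v\right) 5 v + 2 = \left(15 + 5 v\right) v + 2 = v \left(15 + 5 v\right) + 2 = 2 + v \left(15 + 5 v\right)$)
$\left(l{\left(-15 \right)} + j{\left(Z \right)}\right)^{2} = \left(-15 + \left(2 + \frac{5}{100} + 15 \cdot \frac{1}{10}\right)\right)^{2} = \left(-15 + \left(2 + 5 \cdot \frac{1}{100} + \frac{3}{2}\right)\right)^{2} = \left(-15 + \left(2 + \frac{1}{20} + \frac{3}{2}\right)\right)^{2} = \left(-15 + \frac{71}{20}\right)^{2} = \left(- \frac{229}{20}\right)^{2} = \frac{52441}{400}$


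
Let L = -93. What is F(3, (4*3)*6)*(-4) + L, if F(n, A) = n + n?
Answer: -117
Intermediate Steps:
F(n, A) = 2*n
F(3, (4*3)*6)*(-4) + L = (2*3)*(-4) - 93 = 6*(-4) - 93 = -24 - 93 = -117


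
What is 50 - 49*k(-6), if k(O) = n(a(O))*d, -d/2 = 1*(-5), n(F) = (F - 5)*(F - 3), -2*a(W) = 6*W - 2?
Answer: -109710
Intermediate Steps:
a(W) = 1 - 3*W (a(W) = -(6*W - 2)/2 = -(-2 + 6*W)/2 = 1 - 3*W)
n(F) = (-5 + F)*(-3 + F)
d = 10 (d = -2*(-5) = 10)
k(O) = 70 + 10*(1 - 3*O)² + 240*O (k(O) = (15 + (1 - 3*O)² - 8*(1 - 3*O))*10 = (15 + (1 - 3*O)² + (-8 + 24*O))*10 = (7 + (1 - 3*O)² + 24*O)*10 = 70 + 10*(1 - 3*O)² + 240*O)
50 - 49*k(-6) = 50 - 49*(80 + 90*(-6)² + 180*(-6)) = 50 - 49*(80 + 90*36 - 1080) = 50 - 49*(80 + 3240 - 1080) = 50 - 49*2240 = 50 - 109760 = -109710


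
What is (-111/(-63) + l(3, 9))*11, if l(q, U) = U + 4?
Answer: 3410/21 ≈ 162.38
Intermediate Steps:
l(q, U) = 4 + U
(-111/(-63) + l(3, 9))*11 = (-111/(-63) + (4 + 9))*11 = (-111*(-1/63) + 13)*11 = (37/21 + 13)*11 = (310/21)*11 = 3410/21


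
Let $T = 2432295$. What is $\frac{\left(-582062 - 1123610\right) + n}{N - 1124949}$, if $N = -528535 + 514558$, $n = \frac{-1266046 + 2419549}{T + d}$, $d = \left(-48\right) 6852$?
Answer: $\frac{398634180625}{266179534386} \approx 1.4976$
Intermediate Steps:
$d = -328896$
$n = \frac{128167}{233711}$ ($n = \frac{-1266046 + 2419549}{2432295 - 328896} = \frac{1153503}{2103399} = 1153503 \cdot \frac{1}{2103399} = \frac{128167}{233711} \approx 0.5484$)
$N = -13977$
$\frac{\left(-582062 - 1123610\right) + n}{N - 1124949} = \frac{\left(-582062 - 1123610\right) + \frac{128167}{233711}}{-13977 - 1124949} = \frac{\left(-582062 - 1123610\right) + \frac{128167}{233711}}{-1138926} = \left(-1705672 + \frac{128167}{233711}\right) \left(- \frac{1}{1138926}\right) = \left(- \frac{398634180625}{233711}\right) \left(- \frac{1}{1138926}\right) = \frac{398634180625}{266179534386}$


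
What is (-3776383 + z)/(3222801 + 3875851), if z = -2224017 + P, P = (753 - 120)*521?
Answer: -5670607/7098652 ≈ -0.79883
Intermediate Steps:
P = 329793 (P = 633*521 = 329793)
z = -1894224 (z = -2224017 + 329793 = -1894224)
(-3776383 + z)/(3222801 + 3875851) = (-3776383 - 1894224)/(3222801 + 3875851) = -5670607/7098652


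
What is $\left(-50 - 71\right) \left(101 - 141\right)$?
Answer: $4840$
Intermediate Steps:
$\left(-50 - 71\right) \left(101 - 141\right) = \left(-121\right) \left(-40\right) = 4840$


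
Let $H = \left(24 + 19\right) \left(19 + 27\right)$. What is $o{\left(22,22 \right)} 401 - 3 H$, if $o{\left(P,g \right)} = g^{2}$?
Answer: $188150$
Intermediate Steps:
$H = 1978$ ($H = 43 \cdot 46 = 1978$)
$o{\left(22,22 \right)} 401 - 3 H = 22^{2} \cdot 401 - 5934 = 484 \cdot 401 - 5934 = 194084 - 5934 = 188150$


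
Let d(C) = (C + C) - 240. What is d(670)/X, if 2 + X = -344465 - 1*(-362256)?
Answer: 1100/17789 ≈ 0.061836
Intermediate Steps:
X = 17789 (X = -2 + (-344465 - 1*(-362256)) = -2 + (-344465 + 362256) = -2 + 17791 = 17789)
d(C) = -240 + 2*C (d(C) = 2*C - 240 = -240 + 2*C)
d(670)/X = (-240 + 2*670)/17789 = (-240 + 1340)*(1/17789) = 1100*(1/17789) = 1100/17789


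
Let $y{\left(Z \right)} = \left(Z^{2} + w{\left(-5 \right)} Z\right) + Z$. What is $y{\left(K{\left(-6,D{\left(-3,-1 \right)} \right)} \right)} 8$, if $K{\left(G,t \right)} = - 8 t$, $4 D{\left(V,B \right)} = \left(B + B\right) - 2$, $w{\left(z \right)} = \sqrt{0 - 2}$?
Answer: $576 + 64 i \sqrt{2} \approx 576.0 + 90.51 i$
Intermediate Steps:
$w{\left(z \right)} = i \sqrt{2}$ ($w{\left(z \right)} = \sqrt{-2} = i \sqrt{2}$)
$D{\left(V,B \right)} = - \frac{1}{2} + \frac{B}{2}$ ($D{\left(V,B \right)} = \frac{\left(B + B\right) - 2}{4} = \frac{2 B - 2}{4} = \frac{-2 + 2 B}{4} = - \frac{1}{2} + \frac{B}{2}$)
$y{\left(Z \right)} = Z + Z^{2} + i Z \sqrt{2}$ ($y{\left(Z \right)} = \left(Z^{2} + i \sqrt{2} Z\right) + Z = \left(Z^{2} + i Z \sqrt{2}\right) + Z = Z + Z^{2} + i Z \sqrt{2}$)
$y{\left(K{\left(-6,D{\left(-3,-1 \right)} \right)} \right)} 8 = - 8 \left(- \frac{1}{2} + \frac{1}{2} \left(-1\right)\right) \left(1 - 8 \left(- \frac{1}{2} + \frac{1}{2} \left(-1\right)\right) + i \sqrt{2}\right) 8 = - 8 \left(- \frac{1}{2} - \frac{1}{2}\right) \left(1 - 8 \left(- \frac{1}{2} - \frac{1}{2}\right) + i \sqrt{2}\right) 8 = \left(-8\right) \left(-1\right) \left(1 - -8 + i \sqrt{2}\right) 8 = 8 \left(1 + 8 + i \sqrt{2}\right) 8 = 8 \left(9 + i \sqrt{2}\right) 8 = \left(72 + 8 i \sqrt{2}\right) 8 = 576 + 64 i \sqrt{2}$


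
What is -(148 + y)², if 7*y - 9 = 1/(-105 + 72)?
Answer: -1189146256/53361 ≈ -22285.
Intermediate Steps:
y = 296/231 (y = 9/7 + 1/(7*(-105 + 72)) = 9/7 + (⅐)/(-33) = 9/7 + (⅐)*(-1/33) = 9/7 - 1/231 = 296/231 ≈ 1.2814)
-(148 + y)² = -(148 + 296/231)² = -(34484/231)² = -1*1189146256/53361 = -1189146256/53361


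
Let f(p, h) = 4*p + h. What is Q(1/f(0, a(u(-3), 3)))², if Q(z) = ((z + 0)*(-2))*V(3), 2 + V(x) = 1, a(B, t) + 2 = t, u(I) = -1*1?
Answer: 4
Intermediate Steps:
u(I) = -1
a(B, t) = -2 + t
f(p, h) = h + 4*p
V(x) = -1 (V(x) = -2 + 1 = -1)
Q(z) = 2*z (Q(z) = ((z + 0)*(-2))*(-1) = (z*(-2))*(-1) = -2*z*(-1) = 2*z)
Q(1/f(0, a(u(-3), 3)))² = (2/((-2 + 3) + 4*0))² = (2/(1 + 0))² = (2/1)² = (2*1)² = 2² = 4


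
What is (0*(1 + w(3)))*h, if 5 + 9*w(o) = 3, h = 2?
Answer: 0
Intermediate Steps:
w(o) = -2/9 (w(o) = -5/9 + (1/9)*3 = -5/9 + 1/3 = -2/9)
(0*(1 + w(3)))*h = (0*(1 - 2/9))*2 = (0*(7/9))*2 = 0*2 = 0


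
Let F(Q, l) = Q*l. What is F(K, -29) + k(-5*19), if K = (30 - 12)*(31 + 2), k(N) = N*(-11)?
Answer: -16181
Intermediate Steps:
k(N) = -11*N
K = 594 (K = 18*33 = 594)
F(K, -29) + k(-5*19) = 594*(-29) - (-55)*19 = -17226 - 11*(-95) = -17226 + 1045 = -16181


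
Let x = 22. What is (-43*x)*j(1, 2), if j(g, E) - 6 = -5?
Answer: -946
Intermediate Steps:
j(g, E) = 1 (j(g, E) = 6 - 5 = 1)
(-43*x)*j(1, 2) = -43*22*1 = -946*1 = -946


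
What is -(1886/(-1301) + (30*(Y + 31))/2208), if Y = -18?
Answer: 609483/478768 ≈ 1.2730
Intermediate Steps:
-(1886/(-1301) + (30*(Y + 31))/2208) = -(1886/(-1301) + (30*(-18 + 31))/2208) = -(1886*(-1/1301) + (30*13)*(1/2208)) = -(-1886/1301 + 390*(1/2208)) = -(-1886/1301 + 65/368) = -1*(-609483/478768) = 609483/478768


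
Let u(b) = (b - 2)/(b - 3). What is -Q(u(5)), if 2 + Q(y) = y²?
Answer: -¼ ≈ -0.25000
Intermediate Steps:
u(b) = (-2 + b)/(-3 + b)
Q(y) = -2 + y²
-Q(u(5)) = -(-2 + ((-2 + 5)/(-3 + 5))²) = -(-2 + (3/2)²) = -(-2 + 9/4) = -1*¼ = -¼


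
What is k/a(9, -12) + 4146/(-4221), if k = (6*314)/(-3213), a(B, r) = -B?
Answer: -592262/645813 ≈ -0.91708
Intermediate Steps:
k = -628/1071 (k = 1884*(-1/3213) = -628/1071 ≈ -0.58637)
k/a(9, -12) + 4146/(-4221) = -628/(1071*((-1*9))) + 4146/(-4221) = -628/1071/(-9) + 4146*(-1/4221) = -628/1071*(-⅑) - 1382/1407 = 628/9639 - 1382/1407 = -592262/645813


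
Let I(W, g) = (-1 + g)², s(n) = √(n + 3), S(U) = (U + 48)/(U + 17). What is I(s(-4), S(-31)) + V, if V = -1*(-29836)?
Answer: 5848817/196 ≈ 29841.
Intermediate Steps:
S(U) = (48 + U)/(17 + U)
V = 29836
s(n) = √(3 + n)
I(s(-4), S(-31)) + V = (-1 + (48 - 31)/(17 - 31))² + 29836 = (-1 + 17/(-14))² + 29836 = (-1 - 1/14*17)² + 29836 = (-1 - 17/14)² + 29836 = (-31/14)² + 29836 = 961/196 + 29836 = 5848817/196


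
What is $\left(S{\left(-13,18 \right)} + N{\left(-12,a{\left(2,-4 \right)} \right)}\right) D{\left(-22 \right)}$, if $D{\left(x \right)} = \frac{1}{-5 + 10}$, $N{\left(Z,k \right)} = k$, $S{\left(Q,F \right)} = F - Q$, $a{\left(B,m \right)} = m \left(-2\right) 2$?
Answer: $\frac{47}{5} \approx 9.4$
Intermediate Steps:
$a{\left(B,m \right)} = - 4 m$ ($a{\left(B,m \right)} = - 2 m 2 = - 4 m$)
$D{\left(x \right)} = \frac{1}{5}$
$\left(S{\left(-13,18 \right)} + N{\left(-12,a{\left(2,-4 \right)} \right)}\right) D{\left(-22 \right)} = \left(\left(18 - -13\right) - -16\right) \frac{1}{5} = \left(\left(18 + 13\right) + 16\right) \frac{1}{5} = \left(31 + 16\right) \frac{1}{5} = 47 \cdot \frac{1}{5} = \frac{47}{5}$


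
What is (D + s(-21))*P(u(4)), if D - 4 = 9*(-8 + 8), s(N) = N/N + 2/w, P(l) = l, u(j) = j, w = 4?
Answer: 22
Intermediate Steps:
s(N) = 3/2 (s(N) = N/N + 2/4 = 1 + 2*(¼) = 1 + ½ = 3/2)
D = 4 (D = 4 + 9*(-8 + 8) = 4 + 9*0 = 4 + 0 = 4)
(D + s(-21))*P(u(4)) = (4 + 3/2)*4 = (11/2)*4 = 22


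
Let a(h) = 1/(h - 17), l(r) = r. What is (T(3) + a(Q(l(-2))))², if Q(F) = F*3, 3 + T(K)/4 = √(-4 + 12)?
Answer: 144441/529 - 4432*√2/23 ≈ 0.53256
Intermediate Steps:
T(K) = -12 + 8*√2 (T(K) = -12 + 4*√(-4 + 12) = -12 + 4*√8 = -12 + 4*(2*√2) = -12 + 8*√2)
Q(F) = 3*F
a(h) = 1/(-17 + h)
(T(3) + a(Q(l(-2))))² = ((-12 + 8*√2) + 1/(-17 + 3*(-2)))² = ((-12 + 8*√2) + 1/(-17 - 6))² = ((-12 + 8*√2) + 1/(-23))² = ((-12 + 8*√2) - 1/23)² = (-277/23 + 8*√2)²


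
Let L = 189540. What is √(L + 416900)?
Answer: 2*√151610 ≈ 778.74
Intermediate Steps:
√(L + 416900) = √(189540 + 416900) = √606440 = 2*√151610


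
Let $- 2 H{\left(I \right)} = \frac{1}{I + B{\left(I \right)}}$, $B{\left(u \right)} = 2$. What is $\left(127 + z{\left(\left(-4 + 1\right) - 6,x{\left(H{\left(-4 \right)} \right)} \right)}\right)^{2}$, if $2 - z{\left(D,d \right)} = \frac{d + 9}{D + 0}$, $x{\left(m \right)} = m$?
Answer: $\frac{21911761}{1296} \approx 16907.0$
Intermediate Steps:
$H{\left(I \right)} = - \frac{1}{2 \left(2 + I\right)}$ ($H{\left(I \right)} = - \frac{1}{2 \left(I + 2\right)} = - \frac{1}{2 \left(2 + I\right)}$)
$z{\left(D,d \right)} = 2 - \frac{9 + d}{D}$ ($z{\left(D,d \right)} = 2 - \frac{d + 9}{D + 0} = 2 - \frac{9 + d}{D}$)
$\left(127 + z{\left(\left(-4 + 1\right) - 6,x{\left(H{\left(-4 \right)} \right)} \right)}\right)^{2} = \left(127 + \frac{-9 - - \frac{1}{4 + 2 \left(-4\right)} + 2 \left(\left(-4 + 1\right) - 6\right)}{\left(-4 + 1\right) - 6}\right)^{2} = \left(127 + \frac{-9 - - \frac{1}{4 - 8} + 2 \left(-3 - 6\right)}{-3 - 6}\right)^{2} = \left(127 + \frac{-9 - - \frac{1}{-4} + 2 \left(-3 - 6\right)}{-3 - 6}\right)^{2} = \left(127 + \frac{-9 - \left(-1\right) \left(- \frac{1}{4}\right) + 2 \left(-9\right)}{-9}\right)^{2} = \left(127 - \frac{-9 - \frac{1}{4} - 18}{9}\right)^{2} = \left(127 - - \frac{109}{36}\right)^{2} = \left(127 + \frac{109}{36}\right)^{2} = \left(\frac{4681}{36}\right)^{2} = \frac{21911761}{1296}$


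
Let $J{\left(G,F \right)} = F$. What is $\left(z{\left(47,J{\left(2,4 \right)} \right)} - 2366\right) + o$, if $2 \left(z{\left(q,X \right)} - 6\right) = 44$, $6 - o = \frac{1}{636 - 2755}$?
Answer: $- \frac{4941507}{2119} \approx -2332.0$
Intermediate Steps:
$o = \frac{12715}{2119}$ ($o = 6 - \frac{1}{636 - 2755} = 6 - \frac{1}{-2119} = 6 - - \frac{1}{2119} = 6 + \frac{1}{2119} = \frac{12715}{2119} \approx 6.0005$)
$z{\left(q,X \right)} = 28$ ($z{\left(q,X \right)} = 6 + \frac{1}{2} \cdot 44 = 6 + 22 = 28$)
$\left(z{\left(47,J{\left(2,4 \right)} \right)} - 2366\right) + o = \left(28 - 2366\right) + \frac{12715}{2119} = -2338 + \frac{12715}{2119} = - \frac{4941507}{2119}$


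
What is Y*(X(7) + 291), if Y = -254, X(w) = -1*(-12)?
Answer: -76962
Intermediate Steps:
X(w) = 12
Y*(X(7) + 291) = -254*(12 + 291) = -254*303 = -76962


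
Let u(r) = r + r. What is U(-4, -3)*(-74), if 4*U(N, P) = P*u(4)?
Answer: 444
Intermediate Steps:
u(r) = 2*r
U(N, P) = 2*P (U(N, P) = (P*(2*4))/4 = (P*8)/4 = (8*P)/4 = 2*P)
U(-4, -3)*(-74) = (2*(-3))*(-74) = -6*(-74) = 444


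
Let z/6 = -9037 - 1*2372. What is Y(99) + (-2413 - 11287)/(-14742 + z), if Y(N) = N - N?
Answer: 3425/20799 ≈ 0.16467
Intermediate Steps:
z = -68454 (z = 6*(-9037 - 1*2372) = 6*(-9037 - 2372) = 6*(-11409) = -68454)
Y(N) = 0
Y(99) + (-2413 - 11287)/(-14742 + z) = 0 + (-2413 - 11287)/(-14742 - 68454) = 0 - 13700/(-83196) = 0 - 13700*(-1/83196) = 0 + 3425/20799 = 3425/20799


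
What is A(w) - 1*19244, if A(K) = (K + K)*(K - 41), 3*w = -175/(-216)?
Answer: -4044935063/209952 ≈ -19266.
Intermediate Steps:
w = 175/648 (w = (-175/(-216))/3 = (-175*(-1/216))/3 = (⅓)*(175/216) = 175/648 ≈ 0.27006)
A(K) = 2*K*(-41 + K) (A(K) = (2*K)*(-41 + K) = 2*K*(-41 + K))
A(w) - 1*19244 = 2*(175/648)*(-41 + 175/648) - 1*19244 = 2*(175/648)*(-26393/648) - 19244 = -4618775/209952 - 19244 = -4044935063/209952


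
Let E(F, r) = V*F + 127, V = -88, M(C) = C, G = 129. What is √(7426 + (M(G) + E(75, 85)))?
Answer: √1082 ≈ 32.894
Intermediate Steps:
E(F, r) = 127 - 88*F (E(F, r) = -88*F + 127 = 127 - 88*F)
√(7426 + (M(G) + E(75, 85))) = √(7426 + (129 + (127 - 88*75))) = √(7426 + (129 + (127 - 6600))) = √(7426 + (129 - 6473)) = √(7426 - 6344) = √1082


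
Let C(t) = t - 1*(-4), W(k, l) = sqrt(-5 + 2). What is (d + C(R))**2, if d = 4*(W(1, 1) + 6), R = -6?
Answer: 436 + 176*I*sqrt(3) ≈ 436.0 + 304.84*I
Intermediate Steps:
W(k, l) = I*sqrt(3) (W(k, l) = sqrt(-3) = I*sqrt(3))
C(t) = 4 + t (C(t) = t + 4 = 4 + t)
d = 24 + 4*I*sqrt(3) (d = 4*(I*sqrt(3) + 6) = 4*(6 + I*sqrt(3)) = 24 + 4*I*sqrt(3) ≈ 24.0 + 6.9282*I)
(d + C(R))**2 = ((24 + 4*I*sqrt(3)) + (4 - 6))**2 = ((24 + 4*I*sqrt(3)) - 2)**2 = (22 + 4*I*sqrt(3))**2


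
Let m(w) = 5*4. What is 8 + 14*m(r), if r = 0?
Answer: 288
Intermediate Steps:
m(w) = 20
8 + 14*m(r) = 8 + 14*20 = 8 + 280 = 288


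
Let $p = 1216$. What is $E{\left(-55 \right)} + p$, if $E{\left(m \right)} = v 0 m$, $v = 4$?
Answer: $1216$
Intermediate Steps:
$E{\left(m \right)} = 0$ ($E{\left(m \right)} = 4 \cdot 0 m = 0 m = 0$)
$E{\left(-55 \right)} + p = 0 + 1216 = 1216$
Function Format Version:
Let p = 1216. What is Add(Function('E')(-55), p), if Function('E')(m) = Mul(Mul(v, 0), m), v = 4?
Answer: 1216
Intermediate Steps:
Function('E')(m) = 0 (Function('E')(m) = Mul(Mul(4, 0), m) = Mul(0, m) = 0)
Add(Function('E')(-55), p) = Add(0, 1216) = 1216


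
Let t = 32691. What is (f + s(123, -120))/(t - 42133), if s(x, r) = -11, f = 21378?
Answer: -21367/9442 ≈ -2.2630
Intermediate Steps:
(f + s(123, -120))/(t - 42133) = (21378 - 11)/(32691 - 42133) = 21367/(-9442) = 21367*(-1/9442) = -21367/9442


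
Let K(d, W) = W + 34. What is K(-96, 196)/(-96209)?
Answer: -10/4183 ≈ -0.0023906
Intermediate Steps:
K(d, W) = 34 + W
K(-96, 196)/(-96209) = (34 + 196)/(-96209) = 230*(-1/96209) = -10/4183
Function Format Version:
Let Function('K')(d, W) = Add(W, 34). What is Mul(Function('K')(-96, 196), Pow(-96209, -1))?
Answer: Rational(-10, 4183) ≈ -0.0023906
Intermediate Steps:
Function('K')(d, W) = Add(34, W)
Mul(Function('K')(-96, 196), Pow(-96209, -1)) = Mul(Add(34, 196), Pow(-96209, -1)) = Mul(230, Rational(-1, 96209)) = Rational(-10, 4183)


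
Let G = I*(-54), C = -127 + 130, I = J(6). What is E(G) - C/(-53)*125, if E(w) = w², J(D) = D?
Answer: 5564103/53 ≈ 1.0498e+5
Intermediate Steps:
I = 6
C = 3
G = -324 (G = 6*(-54) = -324)
E(G) - C/(-53)*125 = (-324)² - 3/(-53)*125 = 104976 - 3*(-1/53)*125 = 104976 - (-3)*125/53 = 104976 - 1*(-375/53) = 104976 + 375/53 = 5564103/53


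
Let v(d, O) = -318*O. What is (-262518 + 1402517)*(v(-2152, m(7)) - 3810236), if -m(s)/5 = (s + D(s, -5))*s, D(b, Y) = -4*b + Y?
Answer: -4673558140384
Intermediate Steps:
D(b, Y) = Y - 4*b
m(s) = -5*s*(-5 - 3*s) (m(s) = -5*(s + (-5 - 4*s))*s = -5*(-5 - 3*s)*s = -5*s*(-5 - 3*s))
(-262518 + 1402517)*(v(-2152, m(7)) - 3810236) = (-262518 + 1402517)*(-1590*7*(5 + 3*7) - 3810236) = 1139999*(-1590*7*(5 + 21) - 3810236) = 1139999*(-1590*7*26 - 3810236) = 1139999*(-318*910 - 3810236) = 1139999*(-289380 - 3810236) = 1139999*(-4099616) = -4673558140384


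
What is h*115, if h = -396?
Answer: -45540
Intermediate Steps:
h*115 = -396*115 = -45540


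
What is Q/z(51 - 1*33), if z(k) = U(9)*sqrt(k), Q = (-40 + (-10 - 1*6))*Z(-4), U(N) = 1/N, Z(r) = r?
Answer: 336*sqrt(2) ≈ 475.18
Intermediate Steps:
Q = 224 (Q = (-40 + (-10 - 1*6))*(-4) = (-40 + (-10 - 6))*(-4) = (-40 - 16)*(-4) = -56*(-4) = 224)
z(k) = sqrt(k)/9
Q/z(51 - 1*33) = 224/((sqrt(51 - 1*33)/9)) = 224/((sqrt(51 - 33)/9)) = 224/((sqrt(18)/9)) = 224/(((3*sqrt(2))/9)) = 224/((sqrt(2)/3)) = 224*(3*sqrt(2)/2) = 336*sqrt(2)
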